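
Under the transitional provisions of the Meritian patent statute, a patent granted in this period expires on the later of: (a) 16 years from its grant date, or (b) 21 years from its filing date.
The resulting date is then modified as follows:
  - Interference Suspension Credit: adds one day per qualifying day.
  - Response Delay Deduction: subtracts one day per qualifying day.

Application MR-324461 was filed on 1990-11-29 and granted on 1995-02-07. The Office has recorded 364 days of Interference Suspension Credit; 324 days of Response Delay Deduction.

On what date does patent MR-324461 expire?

January 8, 2012

(a) grant + 16 years → 7 February 2011.
(b) filing + 21 years → 29 November 2011.
Later of the two: 29 November 2011.
Interference Suspension Credit: +364 days → 27 November 2012.
Response Delay Deduction: −324 days → 8 January 2012.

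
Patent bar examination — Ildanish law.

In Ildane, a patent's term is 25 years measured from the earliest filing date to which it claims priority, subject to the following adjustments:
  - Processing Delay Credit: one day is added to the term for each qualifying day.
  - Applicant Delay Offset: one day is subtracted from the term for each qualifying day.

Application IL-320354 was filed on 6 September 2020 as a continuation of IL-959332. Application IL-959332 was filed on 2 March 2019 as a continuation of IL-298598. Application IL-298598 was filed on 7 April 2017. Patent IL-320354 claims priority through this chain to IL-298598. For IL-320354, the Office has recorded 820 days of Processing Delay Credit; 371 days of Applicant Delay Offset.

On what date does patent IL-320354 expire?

2043-06-30

Earliest priority filing: 7 April 2017.
Base term: 7 April 2017 + 25 years → 7 April 2042.
Processing Delay Credit: +820 days → 5 July 2044.
Applicant Delay Offset: −371 days → 30 June 2043.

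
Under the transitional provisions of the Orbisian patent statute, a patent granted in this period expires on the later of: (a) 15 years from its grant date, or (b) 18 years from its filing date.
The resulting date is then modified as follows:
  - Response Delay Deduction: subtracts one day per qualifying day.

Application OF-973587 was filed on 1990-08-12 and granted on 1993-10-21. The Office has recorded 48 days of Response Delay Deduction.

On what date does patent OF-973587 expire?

2008-09-03

(a) grant + 15 years → 21 October 2008.
(b) filing + 18 years → 12 August 2008.
Later of the two: 21 October 2008.
Response Delay Deduction: −48 days → 3 September 2008.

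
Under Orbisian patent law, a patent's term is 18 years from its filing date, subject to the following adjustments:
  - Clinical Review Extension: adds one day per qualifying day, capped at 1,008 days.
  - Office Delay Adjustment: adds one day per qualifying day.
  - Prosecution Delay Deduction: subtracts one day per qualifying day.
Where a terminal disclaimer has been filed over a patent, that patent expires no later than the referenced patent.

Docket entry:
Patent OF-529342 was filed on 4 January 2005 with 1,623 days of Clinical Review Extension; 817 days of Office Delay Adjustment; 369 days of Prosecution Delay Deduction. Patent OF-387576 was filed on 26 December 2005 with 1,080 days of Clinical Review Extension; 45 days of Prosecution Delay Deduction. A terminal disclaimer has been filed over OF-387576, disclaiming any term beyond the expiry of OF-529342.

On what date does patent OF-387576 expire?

Natural term of OF-387576:
  Base: filing + 18 years → 26 December 2023.
  Clinical Review Extension: 1080 days claimed exceeds the 1008-day cap, so +1008 days → 29 September 2026.
  Prosecution Delay Deduction: −45 days → 15 August 2026.
Expiry of referenced patent OF-529342:
  Base: filing + 18 years → 4 January 2023.
  Clinical Review Extension: 1623 days claimed exceeds the 1008-day cap, so +1008 days → 8 October 2025.
  Office Delay Adjustment: +817 days → 3 January 2028.
  Prosecution Delay Deduction: −369 days → 30 December 2026.
Terminal disclaimer: OF-387576 expires on the earlier of 15 August 2026 and 30 December 2026.

2026-08-15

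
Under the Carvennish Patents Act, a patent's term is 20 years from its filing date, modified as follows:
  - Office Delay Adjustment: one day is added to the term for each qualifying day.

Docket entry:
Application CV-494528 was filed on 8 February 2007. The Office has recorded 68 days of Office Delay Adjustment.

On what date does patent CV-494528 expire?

Base term: filing date + 20 years → 8 February 2027.
Office Delay Adjustment: +68 days → 17 April 2027.

2027-04-17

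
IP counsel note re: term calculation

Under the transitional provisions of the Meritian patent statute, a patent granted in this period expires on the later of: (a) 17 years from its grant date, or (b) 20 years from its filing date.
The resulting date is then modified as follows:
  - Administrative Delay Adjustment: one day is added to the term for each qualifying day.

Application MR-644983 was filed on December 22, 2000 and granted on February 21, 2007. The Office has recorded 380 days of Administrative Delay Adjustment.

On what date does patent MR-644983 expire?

(a) grant + 17 years → 21 February 2024.
(b) filing + 20 years → 22 December 2020.
Later of the two: 21 February 2024.
Administrative Delay Adjustment: +380 days → 7 March 2025.

March 7, 2025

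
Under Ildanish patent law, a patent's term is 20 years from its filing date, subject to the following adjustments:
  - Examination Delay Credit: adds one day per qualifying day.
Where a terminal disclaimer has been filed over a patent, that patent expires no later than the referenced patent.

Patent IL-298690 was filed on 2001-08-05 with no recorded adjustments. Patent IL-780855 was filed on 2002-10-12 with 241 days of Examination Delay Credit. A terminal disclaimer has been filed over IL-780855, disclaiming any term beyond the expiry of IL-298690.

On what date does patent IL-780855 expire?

2021-08-05

Natural term of IL-780855:
  Base: filing + 20 years → 12 October 2022.
  Examination Delay Credit: +241 days → 10 June 2023.
Expiry of referenced patent IL-298690:
  Base: filing + 20 years → 5 August 2021.
Terminal disclaimer: IL-780855 expires on the earlier of 10 June 2023 and 5 August 2021.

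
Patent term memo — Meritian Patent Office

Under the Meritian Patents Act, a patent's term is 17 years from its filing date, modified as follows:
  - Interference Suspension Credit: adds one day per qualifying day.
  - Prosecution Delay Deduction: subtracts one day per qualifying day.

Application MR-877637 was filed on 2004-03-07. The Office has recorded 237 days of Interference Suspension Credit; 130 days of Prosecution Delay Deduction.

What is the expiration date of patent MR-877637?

Base term: filing date + 17 years → 7 March 2021.
Interference Suspension Credit: +237 days → 30 October 2021.
Prosecution Delay Deduction: −130 days → 22 June 2021.

2021-06-22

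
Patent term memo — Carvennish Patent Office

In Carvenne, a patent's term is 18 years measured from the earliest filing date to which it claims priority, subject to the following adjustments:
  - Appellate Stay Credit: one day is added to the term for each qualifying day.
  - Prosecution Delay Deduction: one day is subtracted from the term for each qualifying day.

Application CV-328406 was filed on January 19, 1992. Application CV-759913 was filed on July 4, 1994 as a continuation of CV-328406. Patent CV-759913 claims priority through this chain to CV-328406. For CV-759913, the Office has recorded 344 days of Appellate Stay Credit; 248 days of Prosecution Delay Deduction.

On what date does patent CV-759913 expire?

April 25, 2010

Earliest priority filing: 19 January 1992.
Base term: 19 January 1992 + 18 years → 19 January 2010.
Appellate Stay Credit: +344 days → 29 December 2010.
Prosecution Delay Deduction: −248 days → 25 April 2010.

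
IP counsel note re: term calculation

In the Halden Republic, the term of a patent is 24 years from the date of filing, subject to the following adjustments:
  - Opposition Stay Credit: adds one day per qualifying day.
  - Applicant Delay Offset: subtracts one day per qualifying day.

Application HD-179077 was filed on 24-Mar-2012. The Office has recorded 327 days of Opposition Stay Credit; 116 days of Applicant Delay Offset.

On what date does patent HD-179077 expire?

2036-10-21

Base term: filing date + 24 years → 24 March 2036.
Opposition Stay Credit: +327 days → 14 February 2037.
Applicant Delay Offset: −116 days → 21 October 2036.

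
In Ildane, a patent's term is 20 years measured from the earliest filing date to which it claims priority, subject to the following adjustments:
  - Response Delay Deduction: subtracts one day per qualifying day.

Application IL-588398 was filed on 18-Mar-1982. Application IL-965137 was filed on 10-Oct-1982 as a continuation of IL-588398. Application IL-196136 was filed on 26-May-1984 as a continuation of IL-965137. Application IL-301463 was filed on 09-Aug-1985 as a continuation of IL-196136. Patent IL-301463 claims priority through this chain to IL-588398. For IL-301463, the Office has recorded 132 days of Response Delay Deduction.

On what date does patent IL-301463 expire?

Earliest priority filing: 18 March 1982.
Base term: 18 March 1982 + 20 years → 18 March 2002.
Response Delay Deduction: −132 days → 6 November 2001.

2001-11-06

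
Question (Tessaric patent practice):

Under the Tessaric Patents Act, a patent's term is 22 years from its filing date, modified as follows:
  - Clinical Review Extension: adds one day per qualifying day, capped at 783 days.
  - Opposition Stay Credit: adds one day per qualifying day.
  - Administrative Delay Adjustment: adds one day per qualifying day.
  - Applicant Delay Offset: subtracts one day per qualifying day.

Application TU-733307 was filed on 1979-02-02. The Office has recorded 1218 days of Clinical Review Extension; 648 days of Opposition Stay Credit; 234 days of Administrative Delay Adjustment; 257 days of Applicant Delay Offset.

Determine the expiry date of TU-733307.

Base term: filing date + 22 years → 2 February 2001.
Clinical Review Extension: 1218 days claimed exceeds the 783-day cap, so +783 days → 27 March 2003.
Opposition Stay Credit: +648 days → 3 January 2005.
Administrative Delay Adjustment: +234 days → 25 August 2005.
Applicant Delay Offset: −257 days → 11 December 2004.

December 11, 2004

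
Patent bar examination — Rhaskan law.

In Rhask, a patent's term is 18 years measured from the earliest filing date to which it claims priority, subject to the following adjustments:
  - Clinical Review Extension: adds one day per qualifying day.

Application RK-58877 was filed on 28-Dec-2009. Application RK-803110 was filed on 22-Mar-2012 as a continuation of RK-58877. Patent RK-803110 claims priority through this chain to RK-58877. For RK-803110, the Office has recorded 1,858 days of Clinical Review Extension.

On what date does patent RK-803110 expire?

January 28, 2033

Earliest priority filing: 28 December 2009.
Base term: 28 December 2009 + 18 years → 28 December 2027.
Clinical Review Extension: +1858 days → 28 January 2033.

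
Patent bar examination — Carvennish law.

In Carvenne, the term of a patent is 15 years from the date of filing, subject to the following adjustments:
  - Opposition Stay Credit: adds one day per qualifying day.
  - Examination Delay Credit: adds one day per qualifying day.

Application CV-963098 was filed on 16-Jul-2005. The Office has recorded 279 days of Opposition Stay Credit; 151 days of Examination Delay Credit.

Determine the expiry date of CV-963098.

Base term: filing date + 15 years → 16 July 2020.
Opposition Stay Credit: +279 days → 21 April 2021.
Examination Delay Credit: +151 days → 19 September 2021.

September 19, 2021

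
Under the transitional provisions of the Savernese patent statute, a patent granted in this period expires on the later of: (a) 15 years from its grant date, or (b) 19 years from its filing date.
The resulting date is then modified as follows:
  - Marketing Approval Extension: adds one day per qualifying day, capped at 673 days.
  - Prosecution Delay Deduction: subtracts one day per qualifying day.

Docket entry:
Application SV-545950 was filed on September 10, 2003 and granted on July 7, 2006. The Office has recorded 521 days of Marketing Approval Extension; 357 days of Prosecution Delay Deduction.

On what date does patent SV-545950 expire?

2023-02-21

(a) grant + 15 years → 7 July 2021.
(b) filing + 19 years → 10 September 2022.
Later of the two: 10 September 2022.
Marketing Approval Extension: 521 days (within the 673-day cap) → +521 days → 13 February 2024.
Prosecution Delay Deduction: −357 days → 21 February 2023.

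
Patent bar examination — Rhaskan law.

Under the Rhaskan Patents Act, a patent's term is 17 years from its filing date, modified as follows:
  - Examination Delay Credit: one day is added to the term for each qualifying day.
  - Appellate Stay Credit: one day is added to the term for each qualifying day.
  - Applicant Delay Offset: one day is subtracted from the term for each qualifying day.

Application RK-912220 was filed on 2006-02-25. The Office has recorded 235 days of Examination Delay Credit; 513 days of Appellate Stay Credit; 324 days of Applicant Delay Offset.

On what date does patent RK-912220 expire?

April 24, 2024

Base term: filing date + 17 years → 25 February 2023.
Examination Delay Credit: +235 days → 18 October 2023.
Appellate Stay Credit: +513 days → 14 March 2025.
Applicant Delay Offset: −324 days → 24 April 2024.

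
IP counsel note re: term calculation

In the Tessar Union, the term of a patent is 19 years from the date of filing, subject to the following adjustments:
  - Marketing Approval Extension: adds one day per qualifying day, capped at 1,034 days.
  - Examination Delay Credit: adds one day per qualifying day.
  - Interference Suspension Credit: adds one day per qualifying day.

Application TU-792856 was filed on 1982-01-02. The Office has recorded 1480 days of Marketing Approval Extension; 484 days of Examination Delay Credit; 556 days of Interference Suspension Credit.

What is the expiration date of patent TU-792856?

September 7, 2006

Base term: filing date + 19 years → 2 January 2001.
Marketing Approval Extension: 1480 days claimed exceeds the 1034-day cap, so +1034 days → 2 November 2003.
Examination Delay Credit: +484 days → 28 February 2005.
Interference Suspension Credit: +556 days → 7 September 2006.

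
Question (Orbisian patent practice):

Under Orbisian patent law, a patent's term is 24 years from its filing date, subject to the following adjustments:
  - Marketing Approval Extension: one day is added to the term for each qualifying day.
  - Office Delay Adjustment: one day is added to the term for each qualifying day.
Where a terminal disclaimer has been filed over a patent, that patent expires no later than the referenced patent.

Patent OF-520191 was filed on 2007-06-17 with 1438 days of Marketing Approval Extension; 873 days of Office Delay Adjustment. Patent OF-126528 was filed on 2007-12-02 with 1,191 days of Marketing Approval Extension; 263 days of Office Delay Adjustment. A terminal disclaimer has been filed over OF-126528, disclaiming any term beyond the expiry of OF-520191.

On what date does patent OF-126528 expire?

November 25, 2035

Natural term of OF-126528:
  Base: filing + 24 years → 2 December 2031.
  Marketing Approval Extension: +1191 days → 7 March 2035.
  Office Delay Adjustment: +263 days → 25 November 2035.
Expiry of referenced patent OF-520191:
  Base: filing + 24 years → 17 June 2031.
  Marketing Approval Extension: +1438 days → 25 May 2035.
  Office Delay Adjustment: +873 days → 14 October 2037.
Terminal disclaimer: OF-126528 expires on the earlier of 25 November 2035 and 14 October 2037.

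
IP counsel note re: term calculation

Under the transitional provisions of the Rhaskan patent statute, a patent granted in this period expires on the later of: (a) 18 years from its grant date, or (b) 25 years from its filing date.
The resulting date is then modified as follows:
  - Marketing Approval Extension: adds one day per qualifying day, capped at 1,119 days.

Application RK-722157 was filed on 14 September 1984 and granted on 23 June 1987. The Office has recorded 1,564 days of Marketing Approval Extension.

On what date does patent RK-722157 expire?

2012-10-07

(a) grant + 18 years → 23 June 2005.
(b) filing + 25 years → 14 September 2009.
Later of the two: 14 September 2009.
Marketing Approval Extension: 1564 days claimed exceeds the 1119-day cap, so +1119 days → 7 October 2012.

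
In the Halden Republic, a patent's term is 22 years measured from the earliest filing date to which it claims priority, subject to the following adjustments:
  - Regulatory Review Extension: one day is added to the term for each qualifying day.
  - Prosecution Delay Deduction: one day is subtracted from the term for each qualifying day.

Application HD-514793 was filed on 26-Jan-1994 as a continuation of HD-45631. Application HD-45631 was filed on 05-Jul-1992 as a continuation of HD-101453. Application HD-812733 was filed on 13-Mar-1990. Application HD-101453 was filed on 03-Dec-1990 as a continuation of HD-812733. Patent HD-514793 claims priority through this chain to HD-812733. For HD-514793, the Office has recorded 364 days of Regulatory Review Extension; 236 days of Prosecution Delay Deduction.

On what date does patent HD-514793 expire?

Earliest priority filing: 13 March 1990.
Base term: 13 March 1990 + 22 years → 13 March 2012.
Regulatory Review Extension: +364 days → 12 March 2013.
Prosecution Delay Deduction: −236 days → 19 July 2012.

2012-07-19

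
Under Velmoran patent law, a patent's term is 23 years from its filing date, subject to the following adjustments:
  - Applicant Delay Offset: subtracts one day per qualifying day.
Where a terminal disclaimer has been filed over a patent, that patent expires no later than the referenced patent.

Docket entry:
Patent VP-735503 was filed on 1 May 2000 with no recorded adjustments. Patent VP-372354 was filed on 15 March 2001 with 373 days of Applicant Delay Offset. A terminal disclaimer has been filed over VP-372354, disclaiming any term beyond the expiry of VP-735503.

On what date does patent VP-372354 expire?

Natural term of VP-372354:
  Base: filing + 23 years → 15 March 2024.
  Applicant Delay Offset: −373 days → 8 March 2023.
Expiry of referenced patent VP-735503:
  Base: filing + 23 years → 1 May 2023.
Terminal disclaimer: VP-372354 expires on the earlier of 8 March 2023 and 1 May 2023.

2023-03-08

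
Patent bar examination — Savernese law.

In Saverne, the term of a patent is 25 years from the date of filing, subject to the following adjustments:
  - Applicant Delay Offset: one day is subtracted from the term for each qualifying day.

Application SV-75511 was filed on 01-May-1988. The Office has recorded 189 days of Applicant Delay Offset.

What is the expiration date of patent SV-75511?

October 24, 2012

Base term: filing date + 25 years → 1 May 2013.
Applicant Delay Offset: −189 days → 24 October 2012.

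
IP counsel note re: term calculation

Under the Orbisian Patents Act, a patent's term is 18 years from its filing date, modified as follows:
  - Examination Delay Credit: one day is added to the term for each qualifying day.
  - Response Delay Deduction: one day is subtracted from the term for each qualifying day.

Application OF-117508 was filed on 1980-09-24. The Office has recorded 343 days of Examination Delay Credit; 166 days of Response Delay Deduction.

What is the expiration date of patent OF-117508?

1999-03-20

Base term: filing date + 18 years → 24 September 1998.
Examination Delay Credit: +343 days → 2 September 1999.
Response Delay Deduction: −166 days → 20 March 1999.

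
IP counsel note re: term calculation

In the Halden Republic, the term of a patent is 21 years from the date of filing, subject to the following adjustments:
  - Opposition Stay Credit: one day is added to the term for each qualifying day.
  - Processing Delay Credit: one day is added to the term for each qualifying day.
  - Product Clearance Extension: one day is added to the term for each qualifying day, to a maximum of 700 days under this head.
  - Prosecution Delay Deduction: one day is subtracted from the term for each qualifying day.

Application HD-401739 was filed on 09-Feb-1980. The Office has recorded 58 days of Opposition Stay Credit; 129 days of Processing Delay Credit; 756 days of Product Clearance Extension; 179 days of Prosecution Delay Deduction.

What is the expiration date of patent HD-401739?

Base term: filing date + 21 years → 9 February 2001.
Opposition Stay Credit: +58 days → 8 April 2001.
Processing Delay Credit: +129 days → 15 August 2001.
Product Clearance Extension: 756 days claimed exceeds the 700-day cap, so +700 days → 16 July 2003.
Prosecution Delay Deduction: −179 days → 18 January 2003.

2003-01-18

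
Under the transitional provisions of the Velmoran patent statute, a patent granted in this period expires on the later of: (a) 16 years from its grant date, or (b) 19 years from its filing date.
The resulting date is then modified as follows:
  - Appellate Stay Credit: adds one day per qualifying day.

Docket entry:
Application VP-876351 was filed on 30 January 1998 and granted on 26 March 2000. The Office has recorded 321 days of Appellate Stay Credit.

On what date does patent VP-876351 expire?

(a) grant + 16 years → 26 March 2016.
(b) filing + 19 years → 30 January 2017.
Later of the two: 30 January 2017.
Appellate Stay Credit: +321 days → 17 December 2017.

2017-12-17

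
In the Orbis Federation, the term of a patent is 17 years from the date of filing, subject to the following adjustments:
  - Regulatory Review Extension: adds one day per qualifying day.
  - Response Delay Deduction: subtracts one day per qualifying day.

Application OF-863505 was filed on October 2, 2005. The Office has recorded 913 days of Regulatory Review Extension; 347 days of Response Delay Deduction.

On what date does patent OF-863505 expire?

Base term: filing date + 17 years → 2 October 2022.
Regulatory Review Extension: +913 days → 2 April 2025.
Response Delay Deduction: −347 days → 20 April 2024.

April 20, 2024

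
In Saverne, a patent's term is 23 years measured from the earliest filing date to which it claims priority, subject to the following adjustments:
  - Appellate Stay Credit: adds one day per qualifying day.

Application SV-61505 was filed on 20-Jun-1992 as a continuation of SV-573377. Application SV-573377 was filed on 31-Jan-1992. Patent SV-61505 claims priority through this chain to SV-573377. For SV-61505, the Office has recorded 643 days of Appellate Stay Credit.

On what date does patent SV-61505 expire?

Earliest priority filing: 31 January 1992.
Base term: 31 January 1992 + 23 years → 31 January 2015.
Appellate Stay Credit: +643 days → 4 November 2016.

November 4, 2016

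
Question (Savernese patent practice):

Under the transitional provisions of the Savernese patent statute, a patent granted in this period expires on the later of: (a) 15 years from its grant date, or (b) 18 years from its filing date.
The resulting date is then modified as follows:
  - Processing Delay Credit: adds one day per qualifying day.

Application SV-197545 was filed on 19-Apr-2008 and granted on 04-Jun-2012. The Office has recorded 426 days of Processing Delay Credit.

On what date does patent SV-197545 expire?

(a) grant + 15 years → 4 June 2027.
(b) filing + 18 years → 19 April 2026.
Later of the two: 4 June 2027.
Processing Delay Credit: +426 days → 3 August 2028.

2028-08-03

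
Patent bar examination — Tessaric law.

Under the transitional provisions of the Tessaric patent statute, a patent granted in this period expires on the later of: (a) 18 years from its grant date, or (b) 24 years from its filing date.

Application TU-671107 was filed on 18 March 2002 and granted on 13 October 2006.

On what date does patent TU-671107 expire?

March 18, 2026

(a) grant + 18 years → 13 October 2024.
(b) filing + 24 years → 18 March 2026.
Later of the two: 18 March 2026.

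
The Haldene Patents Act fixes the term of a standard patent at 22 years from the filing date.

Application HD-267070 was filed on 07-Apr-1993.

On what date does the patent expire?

Filing date + 22 years → 7 April 2015.

April 7, 2015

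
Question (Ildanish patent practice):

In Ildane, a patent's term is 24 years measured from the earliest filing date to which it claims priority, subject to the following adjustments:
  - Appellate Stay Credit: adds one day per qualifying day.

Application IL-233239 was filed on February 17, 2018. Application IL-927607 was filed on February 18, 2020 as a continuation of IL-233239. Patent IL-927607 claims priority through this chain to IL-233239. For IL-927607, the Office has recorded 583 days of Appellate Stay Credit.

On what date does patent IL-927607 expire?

Earliest priority filing: 17 February 2018.
Base term: 17 February 2018 + 24 years → 17 February 2042.
Appellate Stay Credit: +583 days → 23 September 2043.

2043-09-23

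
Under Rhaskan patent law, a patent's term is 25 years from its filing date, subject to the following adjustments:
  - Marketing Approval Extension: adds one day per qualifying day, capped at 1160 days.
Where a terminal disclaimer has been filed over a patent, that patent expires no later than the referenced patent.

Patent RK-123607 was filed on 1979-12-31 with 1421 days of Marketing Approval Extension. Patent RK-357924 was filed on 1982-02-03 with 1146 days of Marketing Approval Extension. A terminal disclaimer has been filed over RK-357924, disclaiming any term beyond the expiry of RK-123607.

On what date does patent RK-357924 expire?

Natural term of RK-357924:
  Base: filing + 25 years → 3 February 2007.
  Marketing Approval Extension: 1146 days (within the 1160-day cap) → +1146 days → 25 March 2010.
Expiry of referenced patent RK-123607:
  Base: filing + 25 years → 31 December 2004.
  Marketing Approval Extension: 1421 days claimed exceeds the 1160-day cap, so +1160 days → 5 March 2008.
Terminal disclaimer: RK-357924 expires on the earlier of 25 March 2010 and 5 March 2008.

March 5, 2008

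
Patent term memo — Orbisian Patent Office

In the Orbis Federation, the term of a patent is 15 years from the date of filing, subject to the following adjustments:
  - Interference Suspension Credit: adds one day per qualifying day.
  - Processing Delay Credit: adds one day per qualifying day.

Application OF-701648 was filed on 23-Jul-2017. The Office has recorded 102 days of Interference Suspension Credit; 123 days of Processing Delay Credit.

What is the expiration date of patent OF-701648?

2033-03-05

Base term: filing date + 15 years → 23 July 2032.
Interference Suspension Credit: +102 days → 2 November 2032.
Processing Delay Credit: +123 days → 5 March 2033.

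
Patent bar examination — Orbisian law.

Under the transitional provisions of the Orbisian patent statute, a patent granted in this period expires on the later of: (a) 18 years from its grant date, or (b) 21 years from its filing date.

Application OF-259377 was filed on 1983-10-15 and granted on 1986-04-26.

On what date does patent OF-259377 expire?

(a) grant + 18 years → 26 April 2004.
(b) filing + 21 years → 15 October 2004.
Later of the two: 15 October 2004.

2004-10-15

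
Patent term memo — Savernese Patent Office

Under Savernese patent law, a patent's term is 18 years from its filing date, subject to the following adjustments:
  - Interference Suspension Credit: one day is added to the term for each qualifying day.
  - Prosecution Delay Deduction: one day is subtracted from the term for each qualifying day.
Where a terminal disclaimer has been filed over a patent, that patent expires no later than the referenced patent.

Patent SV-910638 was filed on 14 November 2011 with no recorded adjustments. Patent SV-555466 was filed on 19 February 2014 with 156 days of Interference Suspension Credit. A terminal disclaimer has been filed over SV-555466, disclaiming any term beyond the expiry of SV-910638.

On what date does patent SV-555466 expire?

November 14, 2029

Natural term of SV-555466:
  Base: filing + 18 years → 19 February 2032.
  Interference Suspension Credit: +156 days → 24 July 2032.
Expiry of referenced patent SV-910638:
  Base: filing + 18 years → 14 November 2029.
Terminal disclaimer: SV-555466 expires on the earlier of 24 July 2032 and 14 November 2029.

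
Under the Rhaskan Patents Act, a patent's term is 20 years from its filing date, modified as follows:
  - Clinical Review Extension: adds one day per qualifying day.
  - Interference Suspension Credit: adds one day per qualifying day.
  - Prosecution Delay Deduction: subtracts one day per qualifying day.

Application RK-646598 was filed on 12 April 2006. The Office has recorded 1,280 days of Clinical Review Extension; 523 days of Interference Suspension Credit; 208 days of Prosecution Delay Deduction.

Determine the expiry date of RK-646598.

2030-08-24

Base term: filing date + 20 years → 12 April 2026.
Clinical Review Extension: +1280 days → 13 October 2029.
Interference Suspension Credit: +523 days → 20 March 2031.
Prosecution Delay Deduction: −208 days → 24 August 2030.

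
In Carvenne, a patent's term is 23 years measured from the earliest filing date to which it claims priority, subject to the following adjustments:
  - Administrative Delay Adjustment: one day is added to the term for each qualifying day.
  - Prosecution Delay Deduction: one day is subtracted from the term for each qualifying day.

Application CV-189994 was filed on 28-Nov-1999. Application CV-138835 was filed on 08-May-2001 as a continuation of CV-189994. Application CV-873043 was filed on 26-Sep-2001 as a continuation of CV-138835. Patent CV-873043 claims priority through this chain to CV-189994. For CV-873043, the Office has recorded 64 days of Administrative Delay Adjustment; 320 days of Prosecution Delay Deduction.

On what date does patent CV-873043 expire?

March 17, 2022

Earliest priority filing: 28 November 1999.
Base term: 28 November 1999 + 23 years → 28 November 2022.
Administrative Delay Adjustment: +64 days → 31 January 2023.
Prosecution Delay Deduction: −320 days → 17 March 2022.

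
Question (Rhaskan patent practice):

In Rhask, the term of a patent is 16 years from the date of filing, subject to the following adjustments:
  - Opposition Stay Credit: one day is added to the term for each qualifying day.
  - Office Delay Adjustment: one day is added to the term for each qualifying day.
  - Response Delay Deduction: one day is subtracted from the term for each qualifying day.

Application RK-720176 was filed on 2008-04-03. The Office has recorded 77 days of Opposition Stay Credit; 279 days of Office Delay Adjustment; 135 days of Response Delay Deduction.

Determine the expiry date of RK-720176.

2024-11-10

Base term: filing date + 16 years → 3 April 2024.
Opposition Stay Credit: +77 days → 19 June 2024.
Office Delay Adjustment: +279 days → 25 March 2025.
Response Delay Deduction: −135 days → 10 November 2024.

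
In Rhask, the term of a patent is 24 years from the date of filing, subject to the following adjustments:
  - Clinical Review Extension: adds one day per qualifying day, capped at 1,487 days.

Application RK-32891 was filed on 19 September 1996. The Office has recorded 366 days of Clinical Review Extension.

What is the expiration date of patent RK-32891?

September 20, 2021

Base term: filing date + 24 years → 19 September 2020.
Clinical Review Extension: 366 days (within the 1487-day cap) → +366 days → 20 September 2021.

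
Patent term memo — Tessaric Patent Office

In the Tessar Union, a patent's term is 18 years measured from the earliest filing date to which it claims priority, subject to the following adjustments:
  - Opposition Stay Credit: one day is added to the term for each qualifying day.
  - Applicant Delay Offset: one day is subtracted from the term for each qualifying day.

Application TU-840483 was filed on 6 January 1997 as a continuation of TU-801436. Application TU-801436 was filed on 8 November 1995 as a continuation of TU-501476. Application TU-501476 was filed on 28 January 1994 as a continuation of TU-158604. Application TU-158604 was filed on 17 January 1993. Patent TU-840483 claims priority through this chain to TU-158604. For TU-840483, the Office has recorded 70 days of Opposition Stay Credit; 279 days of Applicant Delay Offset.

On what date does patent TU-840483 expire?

Earliest priority filing: 17 January 1993.
Base term: 17 January 1993 + 18 years → 17 January 2011.
Opposition Stay Credit: +70 days → 28 March 2011.
Applicant Delay Offset: −279 days → 22 June 2010.

June 22, 2010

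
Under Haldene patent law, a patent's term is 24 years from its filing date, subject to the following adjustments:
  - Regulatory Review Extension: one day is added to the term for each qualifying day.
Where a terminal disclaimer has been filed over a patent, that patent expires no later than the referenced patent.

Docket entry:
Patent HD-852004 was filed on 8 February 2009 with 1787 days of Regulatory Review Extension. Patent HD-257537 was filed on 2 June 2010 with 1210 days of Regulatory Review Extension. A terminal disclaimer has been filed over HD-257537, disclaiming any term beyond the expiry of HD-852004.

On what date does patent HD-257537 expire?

Natural term of HD-257537:
  Base: filing + 24 years → 2 June 2034.
  Regulatory Review Extension: +1210 days → 24 September 2037.
Expiry of referenced patent HD-852004:
  Base: filing + 24 years → 8 February 2033.
  Regulatory Review Extension: +1787 days → 31 December 2037.
Terminal disclaimer: HD-257537 expires on the earlier of 24 September 2037 and 31 December 2037.

September 24, 2037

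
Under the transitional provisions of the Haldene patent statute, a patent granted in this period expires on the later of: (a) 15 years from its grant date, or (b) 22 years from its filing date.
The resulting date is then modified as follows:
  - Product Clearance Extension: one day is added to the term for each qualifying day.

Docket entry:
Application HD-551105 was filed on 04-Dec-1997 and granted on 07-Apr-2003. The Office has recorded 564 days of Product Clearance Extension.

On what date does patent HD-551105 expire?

June 20, 2021

(a) grant + 15 years → 7 April 2018.
(b) filing + 22 years → 4 December 2019.
Later of the two: 4 December 2019.
Product Clearance Extension: +564 days → 20 June 2021.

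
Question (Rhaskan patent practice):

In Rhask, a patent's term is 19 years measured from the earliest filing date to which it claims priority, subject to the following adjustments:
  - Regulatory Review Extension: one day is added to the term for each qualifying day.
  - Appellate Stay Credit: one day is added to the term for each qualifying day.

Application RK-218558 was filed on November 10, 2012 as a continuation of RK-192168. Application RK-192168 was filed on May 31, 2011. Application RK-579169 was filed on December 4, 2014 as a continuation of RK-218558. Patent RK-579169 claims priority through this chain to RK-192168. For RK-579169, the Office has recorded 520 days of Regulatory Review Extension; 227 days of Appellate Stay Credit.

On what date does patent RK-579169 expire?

2032-06-16

Earliest priority filing: 31 May 2011.
Base term: 31 May 2011 + 19 years → 31 May 2030.
Regulatory Review Extension: +520 days → 2 November 2031.
Appellate Stay Credit: +227 days → 16 June 2032.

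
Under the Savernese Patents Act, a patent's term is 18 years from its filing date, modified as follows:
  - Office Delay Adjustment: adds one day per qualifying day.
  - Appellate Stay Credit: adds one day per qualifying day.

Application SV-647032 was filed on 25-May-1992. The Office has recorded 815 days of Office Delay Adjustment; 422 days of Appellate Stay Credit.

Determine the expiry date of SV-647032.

2013-10-13

Base term: filing date + 18 years → 25 May 2010.
Office Delay Adjustment: +815 days → 17 August 2012.
Appellate Stay Credit: +422 days → 13 October 2013.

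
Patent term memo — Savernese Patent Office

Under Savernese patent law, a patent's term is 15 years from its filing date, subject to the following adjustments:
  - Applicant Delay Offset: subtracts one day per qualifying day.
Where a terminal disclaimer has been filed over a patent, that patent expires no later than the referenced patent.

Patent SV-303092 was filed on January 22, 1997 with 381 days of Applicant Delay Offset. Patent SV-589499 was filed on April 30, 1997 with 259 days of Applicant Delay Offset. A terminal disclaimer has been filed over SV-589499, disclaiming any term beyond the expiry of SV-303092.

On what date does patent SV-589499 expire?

January 6, 2011

Natural term of SV-589499:
  Base: filing + 15 years → 30 April 2012.
  Applicant Delay Offset: −259 days → 15 August 2011.
Expiry of referenced patent SV-303092:
  Base: filing + 15 years → 22 January 2012.
  Applicant Delay Offset: −381 days → 6 January 2011.
Terminal disclaimer: SV-589499 expires on the earlier of 15 August 2011 and 6 January 2011.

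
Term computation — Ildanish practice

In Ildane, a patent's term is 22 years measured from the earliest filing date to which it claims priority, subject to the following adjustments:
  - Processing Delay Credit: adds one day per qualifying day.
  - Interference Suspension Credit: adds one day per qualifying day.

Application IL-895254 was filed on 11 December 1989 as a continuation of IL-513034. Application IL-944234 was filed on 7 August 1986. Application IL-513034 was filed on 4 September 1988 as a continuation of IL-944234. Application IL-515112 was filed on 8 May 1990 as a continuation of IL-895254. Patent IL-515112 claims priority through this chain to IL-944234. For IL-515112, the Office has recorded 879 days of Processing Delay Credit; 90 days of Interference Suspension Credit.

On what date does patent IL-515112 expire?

Earliest priority filing: 7 August 1986.
Base term: 7 August 1986 + 22 years → 7 August 2008.
Processing Delay Credit: +879 days → 3 January 2011.
Interference Suspension Credit: +90 days → 3 April 2011.

2011-04-03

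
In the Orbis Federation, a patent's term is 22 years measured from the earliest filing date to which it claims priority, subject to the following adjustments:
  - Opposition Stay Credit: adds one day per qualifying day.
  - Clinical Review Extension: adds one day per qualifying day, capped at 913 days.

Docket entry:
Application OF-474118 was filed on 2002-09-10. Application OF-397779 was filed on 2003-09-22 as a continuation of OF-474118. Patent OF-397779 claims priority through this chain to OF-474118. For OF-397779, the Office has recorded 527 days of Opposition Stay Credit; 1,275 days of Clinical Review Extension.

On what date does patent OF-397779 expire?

August 20, 2028

Earliest priority filing: 10 September 2002.
Base term: 10 September 2002 + 22 years → 10 September 2024.
Opposition Stay Credit: +527 days → 19 February 2026.
Clinical Review Extension: 1275 days claimed exceeds the 913-day cap, so +913 days → 20 August 2028.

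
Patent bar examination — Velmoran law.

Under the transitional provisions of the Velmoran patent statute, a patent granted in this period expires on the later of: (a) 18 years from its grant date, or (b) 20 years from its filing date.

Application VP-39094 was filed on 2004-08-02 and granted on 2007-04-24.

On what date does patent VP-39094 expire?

(a) grant + 18 years → 24 April 2025.
(b) filing + 20 years → 2 August 2024.
Later of the two: 24 April 2025.

April 24, 2025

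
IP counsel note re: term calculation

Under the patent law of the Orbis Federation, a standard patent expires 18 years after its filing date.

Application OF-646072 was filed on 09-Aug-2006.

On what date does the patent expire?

Filing date + 18 years → 9 August 2024.

2024-08-09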